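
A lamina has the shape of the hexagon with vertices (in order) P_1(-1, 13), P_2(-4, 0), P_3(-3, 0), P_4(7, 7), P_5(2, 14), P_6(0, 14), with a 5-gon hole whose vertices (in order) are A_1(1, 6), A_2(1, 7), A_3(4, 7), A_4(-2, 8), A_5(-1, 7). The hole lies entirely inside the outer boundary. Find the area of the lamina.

75

Outer boundary:
Apply the shoelace formula: 2A = Σ (x_i·y_{i+1} − x_{i+1}·y_i), indices taken mod 6.
Cross-terms: 52, 0, -21, 84, 28, 14  ⇒  Σ = 157
Area = |Σ|/2 = 78.5.
Hole:
Σ = (1) + (-21) + (46) + (-6) + (-13) = 7
Area = |Σ|/2 = 3.5.
Net area = 78.5 − 3.5 = 75.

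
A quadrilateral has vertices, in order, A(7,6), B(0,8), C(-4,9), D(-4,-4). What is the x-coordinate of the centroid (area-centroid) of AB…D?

-35/108

Apply Gauss's area formula. First the cross-terms c_i = x_i·y_{i+1} − x_{i+1}·y_i:
  56, 32, 52, 4  ⇒  2A = 144, A = 72.
Then Σ (x_i + x_{i+1})·c_i = -140, so x̄ = -140 / (6·72) = -35/108.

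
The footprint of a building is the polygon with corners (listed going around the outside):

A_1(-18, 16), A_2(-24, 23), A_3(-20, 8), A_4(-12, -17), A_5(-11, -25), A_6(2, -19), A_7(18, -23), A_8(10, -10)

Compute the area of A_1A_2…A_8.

Apply the surveyor's formula: 2A = Σ (x_i·y_{i+1} − x_{i+1}·y_i), indices taken mod 8.
A_1→A_2: (-18)(23) − (-24)(16) = -30
A_2→A_3: (-24)(8) − (-20)(23) = 268
A_3→A_4: (-20)(-17) − (-12)(8) = 436
A_4→A_5: (-12)(-25) − (-11)(-17) = 113
A_5→A_6: (-11)(-19) − (2)(-25) = 259
A_6→A_7: (2)(-23) − (18)(-19) = 296
A_7→A_8: (18)(-10) − (10)(-23) = 50
A_8→A_1: (10)(16) − (-18)(-10) = -20
Σ = 1372
Area = |Σ|/2 = 686.

686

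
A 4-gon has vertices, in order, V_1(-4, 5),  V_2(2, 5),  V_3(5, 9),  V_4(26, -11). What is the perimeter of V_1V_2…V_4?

74

|V_1V_2| = √((6)² + (0)²) = √36 = 6
|V_2V_3| = √((3)² + (4)²) = √25 = 5
|V_3V_4| = √((21)² + (-20)²) = √841 = 29
|V_4V_1| = √((-30)² + (16)²) = √1156 = 34
Perimeter = 6 + 5 + 29 + 34 = 74.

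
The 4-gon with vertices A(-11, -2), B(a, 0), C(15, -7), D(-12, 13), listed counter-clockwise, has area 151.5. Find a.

-5

Write out the shoelace sum; only the two edges meeting at B involve a:
2·Area = [((-11)·0 − a·(-2)) + (a·(-7) − 15·0)] + 278
       = -5·a + 278 = 303
⇒ a = -5.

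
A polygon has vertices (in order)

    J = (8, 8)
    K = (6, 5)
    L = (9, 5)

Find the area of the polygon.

J→K: (8)(5) − (6)(8) = -8
K→L: (6)(5) − (9)(5) = -15
L→J: (9)(8) − (8)(5) = 32
Σ = 9
Area = |Σ|/2 = 4.5.

4.5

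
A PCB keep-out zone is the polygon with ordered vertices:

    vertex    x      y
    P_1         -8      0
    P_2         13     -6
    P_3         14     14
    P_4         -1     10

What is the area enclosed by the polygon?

Σ = (48) + (266) + (154) + (80) = 548
Area = |Σ|/2 = 274.

274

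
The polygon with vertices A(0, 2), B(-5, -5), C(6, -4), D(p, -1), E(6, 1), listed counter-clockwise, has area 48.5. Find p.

Write out the shoelace sum; only the two edges meeting at D involve p:
2·Area = [(6·(-1) − p·(-4)) + (p·1 − 6·(-1))] + 72
       = 5·p + 72 = 97
⇒ p = 5.

5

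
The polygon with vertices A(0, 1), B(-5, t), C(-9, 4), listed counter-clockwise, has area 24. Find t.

Write out the shoelace sum; only the two edges meeting at B involve t:
2·Area = [(0·t − (-5)·1) + ((-5)·4 − (-9)·t)] + -9
       = 9·t + -24 = 48
⇒ t = 8.

8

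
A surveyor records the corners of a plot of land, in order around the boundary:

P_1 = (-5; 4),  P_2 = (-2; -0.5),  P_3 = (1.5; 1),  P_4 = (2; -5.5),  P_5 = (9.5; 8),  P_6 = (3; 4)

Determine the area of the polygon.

56.625

P_1→P_2: (-5)(-0.5) − (-2)(4) = 10.5
P_2→P_3: (-2)(1) − (1.5)(-0.5) = -1.25
P_3→P_4: (1.5)(-5.5) − (2)(1) = -10.25
P_4→P_5: (2)(8) − (9.5)(-5.5) = 68.25
P_5→P_6: (9.5)(4) − (3)(8) = 14
P_6→P_1: (3)(4) − (-5)(4) = 32
Σ = 113.25
Area = |Σ|/2 = 56.625.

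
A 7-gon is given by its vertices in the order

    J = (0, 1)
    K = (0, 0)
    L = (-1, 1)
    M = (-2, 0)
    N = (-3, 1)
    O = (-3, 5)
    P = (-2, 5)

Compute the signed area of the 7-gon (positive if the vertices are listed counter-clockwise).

J→K: (0)(0) − (0)(1) = 0
K→L: (0)(1) − (-1)(0) = 0
L→M: (-1)(0) − (-2)(1) = 2
M→N: (-2)(1) − (-3)(0) = -2
N→O: (-3)(5) − (-3)(1) = -12
O→P: (-3)(5) − (-2)(5) = -5
P→J: (-2)(1) − (0)(5) = -2
Σ = -19
Signed area = Σ/2 = -9.5 (negative ⇒ clockwise traversal).

-9.5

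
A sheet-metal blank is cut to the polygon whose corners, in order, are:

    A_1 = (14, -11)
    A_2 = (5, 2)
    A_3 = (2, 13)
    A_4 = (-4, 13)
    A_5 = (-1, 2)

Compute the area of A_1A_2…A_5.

Σ = (83) + (61) + (78) + (5) + (-17) = 210
Area = |Σ|/2 = 105.

105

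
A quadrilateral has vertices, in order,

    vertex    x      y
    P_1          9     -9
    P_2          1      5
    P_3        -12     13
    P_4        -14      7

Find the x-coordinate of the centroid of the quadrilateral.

-521/144

Apply the surveyor's formula. First the cross-terms c_i = x_i·y_{i+1} − x_{i+1}·y_i:
  54, 73, 98, 63  ⇒  2A = 288, A = 144.
Then Σ (x_i + x_{i+1})·c_i = -3126, so x̄ = -3126 / (6·144) = -521/144.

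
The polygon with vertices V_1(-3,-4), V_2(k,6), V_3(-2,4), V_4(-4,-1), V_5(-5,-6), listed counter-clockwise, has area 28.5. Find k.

3

Write out the shoelace sum; only the two edges meeting at V_2 involve k:
2·Area = [((-3)·6 − k·(-4)) + (k·4 − (-2)·6)] + 39
       = 8·k + 33 = 57
⇒ k = 3.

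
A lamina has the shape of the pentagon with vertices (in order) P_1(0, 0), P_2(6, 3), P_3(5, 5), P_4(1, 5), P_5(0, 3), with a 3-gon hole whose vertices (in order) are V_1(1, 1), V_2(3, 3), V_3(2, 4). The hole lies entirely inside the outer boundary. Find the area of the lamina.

17

Outer boundary:
Apply the surveyor's formula: 2A = Σ (x_i·y_{i+1} − x_{i+1}·y_i), indices taken mod 5.
Σ = (0) + (15) + (20) + (3) + (0) = 38
Area = |Σ|/2 = 19.
Hole:
Apply Gauss's area formula: 2A = Σ (x_i·y_{i+1} − x_{i+1}·y_i), indices taken mod 3.
Cross-terms: 0, 6, -2  ⇒  Σ = 4
Area = |Σ|/2 = 2.
Net area = 19 − 2 = 17.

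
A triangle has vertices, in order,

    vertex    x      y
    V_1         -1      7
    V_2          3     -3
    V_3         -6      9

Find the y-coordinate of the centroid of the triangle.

13/3

Apply Gauss's area formula. First the cross-terms c_i = x_i·y_{i+1} − x_{i+1}·y_i:
  -18, 9, -33  ⇒  2A = -42, A = -21.
Then Σ (y_i + y_{i+1})·c_i = -546, so ȳ = -546 / (6·(-21)) = 13/3.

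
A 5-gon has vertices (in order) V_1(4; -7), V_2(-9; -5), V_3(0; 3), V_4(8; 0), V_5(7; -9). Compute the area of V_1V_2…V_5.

Σ = (-83) + (-27) + (-24) + (-72) + (-13) = -219
Area = |Σ|/2 = 109.5.

109.5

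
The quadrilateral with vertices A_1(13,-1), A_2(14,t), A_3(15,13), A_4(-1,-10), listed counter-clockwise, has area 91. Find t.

The doubled signed area Σ (x_i y_{i+1} − x_{i+1} y_i) is linear in t.
With t=0 it equals 190; the coefficient of t is -2 (from the two edges through A_2).
So -2·t + 190 = 2·91 = 182 ⇒ t = 4.

4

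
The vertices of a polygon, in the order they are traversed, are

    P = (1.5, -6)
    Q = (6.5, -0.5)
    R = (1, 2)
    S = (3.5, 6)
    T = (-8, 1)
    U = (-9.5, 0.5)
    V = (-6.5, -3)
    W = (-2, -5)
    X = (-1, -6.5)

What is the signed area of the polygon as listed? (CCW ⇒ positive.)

94.875

Σ = (38.25) + (13.5) + (-1) + (51.5) + (5.5) + (31.75) + (26.5) + (8) + (15.75) = 189.75
Signed area = Σ/2 = 94.875 (positive ⇒ counter-clockwise traversal).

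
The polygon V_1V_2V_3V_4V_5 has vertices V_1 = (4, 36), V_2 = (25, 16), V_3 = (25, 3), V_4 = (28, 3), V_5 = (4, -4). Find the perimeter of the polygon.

110

|V_1V_2| = √((21)² + (-20)²) = √841 = 29
|V_2V_3| = √((0)² + (-13)²) = √169 = 13
|V_3V_4| = √((3)² + (0)²) = √9 = 3
|V_4V_5| = √((-24)² + (-7)²) = √625 = 25
|V_5V_1| = √((0)² + (40)²) = √1600 = 40
Perimeter = 29 + 13 + 3 + 25 + 40 = 110.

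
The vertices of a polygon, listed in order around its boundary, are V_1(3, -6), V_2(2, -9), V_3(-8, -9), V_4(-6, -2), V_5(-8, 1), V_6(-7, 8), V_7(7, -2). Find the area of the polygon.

150

Σ = (-15) + (-90) + (-38) + (-22) + (-57) + (-42) + (-36) = -300
Area = |Σ|/2 = 150.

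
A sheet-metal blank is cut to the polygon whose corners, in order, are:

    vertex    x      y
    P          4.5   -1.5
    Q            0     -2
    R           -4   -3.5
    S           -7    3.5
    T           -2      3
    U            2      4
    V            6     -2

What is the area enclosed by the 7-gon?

55.75

Apply the shoelace formula: 2A = Σ (x_i·y_{i+1} − x_{i+1}·y_i), indices taken mod 7.
Cross-terms: -9, -8, -38.5, -14, -14, -28, 0  ⇒  Σ = -111.5
Area = |Σ|/2 = 55.75.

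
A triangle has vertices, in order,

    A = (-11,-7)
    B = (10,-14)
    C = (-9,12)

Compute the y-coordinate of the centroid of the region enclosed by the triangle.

Apply the surveyor's formula. First the cross-terms c_i = x_i·y_{i+1} − x_{i+1}·y_i:
  224, -6, 195  ⇒  2A = 413, A = 206.5.
Then Σ (y_i + y_{i+1})·c_i = -3717, so ȳ = -3717 / (6·206.5) = -3.

-3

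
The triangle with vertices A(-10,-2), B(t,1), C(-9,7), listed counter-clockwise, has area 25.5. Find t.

-4

The doubled signed area Σ (x_i y_{i+1} − x_{i+1} y_i) is linear in t.
With t=0 it equals 87; the coefficient of t is 9 (from the two edges through B).
So 9·t + 87 = 2·25.5 = 51 ⇒ t = -4.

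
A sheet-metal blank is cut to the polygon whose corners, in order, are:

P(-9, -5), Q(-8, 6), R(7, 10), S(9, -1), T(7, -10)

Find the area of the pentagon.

Σ = (-94) + (-122) + (-97) + (-83) + (-125) = -521
Area = |Σ|/2 = 260.5.

260.5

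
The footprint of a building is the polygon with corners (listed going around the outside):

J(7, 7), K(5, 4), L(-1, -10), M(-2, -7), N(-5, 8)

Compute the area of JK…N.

Apply Gauss's area formula: 2A = Σ (x_i·y_{i+1} − x_{i+1}·y_i), indices taken mod 5.
Σ = (-7) + (-46) + (-13) + (-51) + (-91) = -208
Area = |Σ|/2 = 104.

104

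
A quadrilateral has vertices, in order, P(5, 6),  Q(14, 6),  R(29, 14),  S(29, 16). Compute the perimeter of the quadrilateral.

54

|PQ| = √((9)² + (0)²) = √81 = 9
|QR| = √((15)² + (8)²) = √289 = 17
|RS| = √((0)² + (2)²) = √4 = 2
|SP| = √((-24)² + (-10)²) = √676 = 26
Perimeter = 9 + 17 + 2 + 26 = 54.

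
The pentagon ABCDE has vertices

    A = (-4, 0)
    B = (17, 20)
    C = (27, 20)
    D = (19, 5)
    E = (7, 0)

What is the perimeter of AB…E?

|AB| = √((21)² + (20)²) = √841 = 29
|BC| = √((10)² + (0)²) = √100 = 10
|CD| = √((-8)² + (-15)²) = √289 = 17
|DE| = √((-12)² + (-5)²) = √169 = 13
|EA| = √((-11)² + (0)²) = √121 = 11
Perimeter = 29 + 10 + 17 + 13 + 11 = 80.

80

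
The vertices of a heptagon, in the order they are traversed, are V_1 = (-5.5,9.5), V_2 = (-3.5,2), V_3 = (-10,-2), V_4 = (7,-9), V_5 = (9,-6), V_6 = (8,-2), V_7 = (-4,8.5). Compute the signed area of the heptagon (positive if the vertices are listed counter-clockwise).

Apply the surveyor's formula: 2A = Σ (x_i·y_{i+1} − x_{i+1}·y_i), indices taken mod 7.
Σ = (22.25) + (27) + (104) + (39) + (30) + (60) + (8.75) = 291
Signed area = Σ/2 = 145.5 (positive ⇒ counter-clockwise traversal).

145.5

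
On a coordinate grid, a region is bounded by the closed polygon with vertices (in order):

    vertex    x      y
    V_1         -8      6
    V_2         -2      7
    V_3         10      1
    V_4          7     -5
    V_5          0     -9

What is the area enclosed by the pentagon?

154

V_1→V_2: (-8)(7) − (-2)(6) = -44
V_2→V_3: (-2)(1) − (10)(7) = -72
V_3→V_4: (10)(-5) − (7)(1) = -57
V_4→V_5: (7)(-9) − (0)(-5) = -63
V_5→V_1: (0)(6) − (-8)(-9) = -72
Σ = -308
Area = |Σ|/2 = 154.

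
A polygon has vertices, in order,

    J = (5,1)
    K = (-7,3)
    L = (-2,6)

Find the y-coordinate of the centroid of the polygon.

10/3

Apply the shoelace (surveyor's) formula. First the cross-terms c_i = x_i·y_{i+1} − x_{i+1}·y_i:
  22, -36, -32  ⇒  2A = -46, A = -23.
Then Σ (y_i + y_{i+1})·c_i = -460, so ȳ = -460 / (6·(-23)) = 10/3.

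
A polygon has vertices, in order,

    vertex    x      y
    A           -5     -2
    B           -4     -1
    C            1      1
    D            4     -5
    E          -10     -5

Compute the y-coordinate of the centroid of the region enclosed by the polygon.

Apply the surveyor's formula. First the cross-terms c_i = x_i·y_{i+1} − x_{i+1}·y_i:
  -3, -3, -9, -70, -5  ⇒  2A = -90, A = -45.
Then Σ (y_i + y_{i+1})·c_i = 780, so ȳ = 780 / (6·(-45)) = -26/9.

-26/9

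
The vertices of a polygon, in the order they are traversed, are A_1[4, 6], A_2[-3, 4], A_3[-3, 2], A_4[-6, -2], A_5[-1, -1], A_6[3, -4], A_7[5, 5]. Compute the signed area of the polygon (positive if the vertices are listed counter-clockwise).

Σ = (34) + (6) + (18) + (4) + (7) + (35) + (10) = 114
Signed area = Σ/2 = 57 (positive ⇒ counter-clockwise traversal).

57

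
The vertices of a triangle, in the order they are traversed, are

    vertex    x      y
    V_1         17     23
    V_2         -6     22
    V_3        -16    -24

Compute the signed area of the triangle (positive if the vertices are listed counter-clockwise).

524

Apply the surveyor's formula: 2A = Σ (x_i·y_{i+1} − x_{i+1}·y_i), indices taken mod 3.
Σ = (512) + (496) + (40) = 1048
Signed area = Σ/2 = 524 (positive ⇒ counter-clockwise traversal).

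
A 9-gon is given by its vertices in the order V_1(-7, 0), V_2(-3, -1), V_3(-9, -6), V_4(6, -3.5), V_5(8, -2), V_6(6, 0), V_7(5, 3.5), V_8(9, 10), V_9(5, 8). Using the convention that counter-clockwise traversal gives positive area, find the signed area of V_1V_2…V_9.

Apply the surveyor's formula: 2A = Σ (x_i·y_{i+1} − x_{i+1}·y_i), indices taken mod 9.
V_1→V_2: (-7)(-1) − (-3)(0) = 7
V_2→V_3: (-3)(-6) − (-9)(-1) = 9
V_3→V_4: (-9)(-3.5) − (6)(-6) = 67.5
V_4→V_5: (6)(-2) − (8)(-3.5) = 16
V_5→V_6: (8)(0) − (6)(-2) = 12
V_6→V_7: (6)(3.5) − (5)(0) = 21
V_7→V_8: (5)(10) − (9)(3.5) = 18.5
V_8→V_9: (9)(8) − (5)(10) = 22
V_9→V_1: (5)(0) − (-7)(8) = 56
Σ = 229
Signed area = Σ/2 = 114.5 (positive ⇒ counter-clockwise traversal).

114.5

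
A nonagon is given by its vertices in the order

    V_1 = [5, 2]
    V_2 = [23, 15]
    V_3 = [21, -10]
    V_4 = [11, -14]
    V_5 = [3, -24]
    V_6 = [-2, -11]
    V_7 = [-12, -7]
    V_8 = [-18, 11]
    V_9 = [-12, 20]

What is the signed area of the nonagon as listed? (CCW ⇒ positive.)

Cross-terms: 29, -545, -184, -222, -81, -118, -258, -228, -124  ⇒  Σ = -1731
Signed area = Σ/2 = -865.5 (negative ⇒ clockwise traversal).

-865.5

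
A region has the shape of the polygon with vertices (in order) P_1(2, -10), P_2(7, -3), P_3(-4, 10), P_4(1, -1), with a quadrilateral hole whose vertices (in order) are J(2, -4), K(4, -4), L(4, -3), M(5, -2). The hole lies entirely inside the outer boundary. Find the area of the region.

52.5

Outer boundary:
Σ = (64) + (58) + (-6) + (-8) = 108
Area = |Σ|/2 = 54.
Hole:
Apply the shoelace formula: 2A = Σ (x_i·y_{i+1} − x_{i+1}·y_i), indices taken mod 4.
J→K: (2)(-4) − (4)(-4) = 8
K→L: (4)(-3) − (4)(-4) = 4
L→M: (4)(-2) − (5)(-3) = 7
M→J: (5)(-4) − (2)(-2) = -16
Σ = 3
Area = |Σ|/2 = 1.5.
Net area = 54 − 1.5 = 52.5.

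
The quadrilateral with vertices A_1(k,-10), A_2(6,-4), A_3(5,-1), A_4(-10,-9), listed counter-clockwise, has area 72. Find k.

The doubled signed area Σ (x_i y_{i+1} − x_{i+1} y_i) is linear in k.
With k=0 it equals 119; the coefficient of k is 5 (from the two edges through A_1).
So 5·k + 119 = 2·72 = 144 ⇒ k = 5.

5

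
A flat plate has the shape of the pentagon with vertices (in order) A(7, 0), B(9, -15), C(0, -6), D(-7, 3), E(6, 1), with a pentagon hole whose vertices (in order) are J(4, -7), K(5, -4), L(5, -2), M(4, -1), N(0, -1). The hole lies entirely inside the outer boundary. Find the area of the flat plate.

Outer boundary:
Σ = (-105) + (-54) + (-42) + (-25) + (-7) = -233
Area = |Σ|/2 = 116.5.
Hole:
Apply the shoelace (surveyor's) formula: 2A = Σ (x_i·y_{i+1} − x_{i+1}·y_i), indices taken mod 5.
Cross-terms: 19, 10, 3, -4, 4  ⇒  Σ = 32
Area = |Σ|/2 = 16.
Net area = 116.5 − 16 = 100.5.

100.5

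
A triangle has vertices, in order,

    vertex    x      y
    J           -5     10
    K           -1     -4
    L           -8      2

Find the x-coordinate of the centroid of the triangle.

-14/3

Apply the shoelace (surveyor's) formula. First the cross-terms c_i = x_i·y_{i+1} − x_{i+1}·y_i:
  30, -34, -70  ⇒  2A = -74, A = -37.
Then Σ (x_i + x_{i+1})·c_i = 1036, so x̄ = 1036 / (6·(-37)) = -14/3.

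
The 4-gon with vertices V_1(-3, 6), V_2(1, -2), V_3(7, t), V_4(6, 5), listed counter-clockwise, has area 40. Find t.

4

Write out the shoelace sum; only the two edges meeting at V_3 involve t:
2·Area = [(1·t − 7·(-2)) + (7·5 − 6·t)] + 51
       = -5·t + 100 = 80
⇒ t = 4.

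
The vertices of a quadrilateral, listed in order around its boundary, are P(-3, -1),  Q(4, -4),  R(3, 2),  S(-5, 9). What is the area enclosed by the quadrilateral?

52.5

Apply Gauss's area formula: 2A = Σ (x_i·y_{i+1} − x_{i+1}·y_i), indices taken mod 4.
P→Q: (-3)(-4) − (4)(-1) = 16
Q→R: (4)(2) − (3)(-4) = 20
R→S: (3)(9) − (-5)(2) = 37
S→P: (-5)(-1) − (-3)(9) = 32
Σ = 105
Area = |Σ|/2 = 52.5.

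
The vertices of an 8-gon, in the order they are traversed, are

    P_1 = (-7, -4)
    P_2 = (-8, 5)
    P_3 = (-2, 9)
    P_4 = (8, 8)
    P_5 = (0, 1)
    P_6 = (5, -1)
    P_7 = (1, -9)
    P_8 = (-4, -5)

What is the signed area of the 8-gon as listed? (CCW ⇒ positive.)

Σ = (-67) + (-62) + (-88) + (8) + (-5) + (-44) + (-41) + (-19) = -318
Signed area = Σ/2 = -159 (negative ⇒ clockwise traversal).

-159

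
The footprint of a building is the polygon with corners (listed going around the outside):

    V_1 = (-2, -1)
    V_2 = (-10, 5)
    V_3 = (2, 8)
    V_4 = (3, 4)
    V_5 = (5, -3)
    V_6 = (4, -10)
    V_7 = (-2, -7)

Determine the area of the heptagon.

Apply the shoelace (surveyor's) formula: 2A = Σ (x_i·y_{i+1} − x_{i+1}·y_i), indices taken mod 7.
Σ = (-20) + (-90) + (-16) + (-29) + (-38) + (-48) + (-12) = -253
Area = |Σ|/2 = 126.5.

126.5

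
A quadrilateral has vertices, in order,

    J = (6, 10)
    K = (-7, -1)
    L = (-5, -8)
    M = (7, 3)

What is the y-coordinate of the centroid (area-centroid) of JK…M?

49/52

Apply Gauss's area formula. First the cross-terms c_i = x_i·y_{i+1} − x_{i+1}·y_i:
  64, 51, 41, 52  ⇒  2A = 208, A = 104.
Then Σ (y_i + y_{i+1})·c_i = 588, so ȳ = 588 / (6·104) = 49/52.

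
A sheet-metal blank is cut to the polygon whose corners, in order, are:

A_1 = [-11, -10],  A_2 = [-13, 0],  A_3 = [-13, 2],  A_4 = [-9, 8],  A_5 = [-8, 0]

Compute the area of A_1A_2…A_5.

49

Apply the surveyor's formula: 2A = Σ (x_i·y_{i+1} − x_{i+1}·y_i), indices taken mod 5.
Cross-terms: -130, -26, -86, 64, 80  ⇒  Σ = -98
Area = |Σ|/2 = 49.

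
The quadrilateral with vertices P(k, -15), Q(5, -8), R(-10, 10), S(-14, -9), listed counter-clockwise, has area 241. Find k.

-3

Write out the shoelace sum; only the two edges meeting at P involve k:
2·Area = [((-14)·(-15) − k·(-9)) + (k·(-8) − 5·(-15))] + 200
       = 1·k + 485 = 482
⇒ k = -3.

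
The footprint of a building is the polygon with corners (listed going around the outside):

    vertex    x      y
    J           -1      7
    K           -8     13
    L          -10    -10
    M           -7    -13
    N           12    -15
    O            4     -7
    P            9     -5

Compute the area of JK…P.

325.5

J→K: (-1)(13) − (-8)(7) = 43
K→L: (-8)(-10) − (-10)(13) = 210
L→M: (-10)(-13) − (-7)(-10) = 60
M→N: (-7)(-15) − (12)(-13) = 261
N→O: (12)(-7) − (4)(-15) = -24
O→P: (4)(-5) − (9)(-7) = 43
P→J: (9)(7) − (-1)(-5) = 58
Σ = 651
Area = |Σ|/2 = 325.5.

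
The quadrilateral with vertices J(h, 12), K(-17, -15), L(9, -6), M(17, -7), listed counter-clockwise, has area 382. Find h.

-10

The doubled signed area Σ (x_i y_{i+1} − x_{i+1} y_i) is linear in h.
With h=0 it equals 684; the coefficient of h is -8 (from the two edges through J).
So -8·h + 684 = 2·382 = 764 ⇒ h = -10.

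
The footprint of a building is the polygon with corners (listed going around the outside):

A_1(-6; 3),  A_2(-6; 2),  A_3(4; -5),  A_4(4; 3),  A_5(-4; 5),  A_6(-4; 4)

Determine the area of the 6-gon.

Apply Gauss's area formula: 2A = Σ (x_i·y_{i+1} − x_{i+1}·y_i), indices taken mod 6.
A_1→A_2: (-6)(2) − (-6)(3) = 6
A_2→A_3: (-6)(-5) − (4)(2) = 22
A_3→A_4: (4)(3) − (4)(-5) = 32
A_4→A_5: (4)(5) − (-4)(3) = 32
A_5→A_6: (-4)(4) − (-4)(5) = 4
A_6→A_1: (-4)(3) − (-6)(4) = 12
Σ = 108
Area = |Σ|/2 = 54.

54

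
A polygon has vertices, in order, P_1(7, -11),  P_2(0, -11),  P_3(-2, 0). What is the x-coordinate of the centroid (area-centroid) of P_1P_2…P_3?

5/3

Apply the shoelace (surveyor's) formula. First the cross-terms c_i = x_i·y_{i+1} − x_{i+1}·y_i:
  -77, -22, 22  ⇒  2A = -77, A = -38.5.
Then Σ (x_i + x_{i+1})·c_i = -385, so x̄ = -385 / (6·(-38.5)) = 5/3.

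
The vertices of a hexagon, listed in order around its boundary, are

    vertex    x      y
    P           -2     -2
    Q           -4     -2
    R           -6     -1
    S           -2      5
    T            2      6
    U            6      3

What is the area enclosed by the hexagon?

Apply the shoelace (surveyor's) formula: 2A = Σ (x_i·y_{i+1} − x_{i+1}·y_i), indices taken mod 6.
P→Q: (-2)(-2) − (-4)(-2) = -4
Q→R: (-4)(-1) − (-6)(-2) = -8
R→S: (-6)(5) − (-2)(-1) = -32
S→T: (-2)(6) − (2)(5) = -22
T→U: (2)(3) − (6)(6) = -30
U→P: (6)(-2) − (-2)(3) = -6
Σ = -102
Area = |Σ|/2 = 51.

51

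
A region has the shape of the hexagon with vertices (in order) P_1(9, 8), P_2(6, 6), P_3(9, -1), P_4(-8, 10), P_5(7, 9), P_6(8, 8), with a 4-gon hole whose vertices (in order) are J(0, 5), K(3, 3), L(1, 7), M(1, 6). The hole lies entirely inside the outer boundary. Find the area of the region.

65.5

Outer boundary:
Apply the surveyor's formula: 2A = Σ (x_i·y_{i+1} − x_{i+1}·y_i), indices taken mod 6.
Σ = (6) + (-60) + (82) + (-142) + (-16) + (-8) = -138
Area = |Σ|/2 = 69.
Hole:
Cross-terms: -15, 18, -1, 5  ⇒  Σ = 7
Area = |Σ|/2 = 3.5.
Net area = 69 − 3.5 = 65.5.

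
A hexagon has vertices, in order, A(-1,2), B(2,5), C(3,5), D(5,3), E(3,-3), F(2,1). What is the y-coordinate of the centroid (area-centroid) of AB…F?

61/30

Apply the shoelace formula. First the cross-terms c_i = x_i·y_{i+1} − x_{i+1}·y_i:
  -9, -5, -16, -24, 9, 5  ⇒  2A = -40, A = -20.
Then Σ (y_i + y_{i+1})·c_i = -244, so ȳ = -244 / (6·(-20)) = 61/30.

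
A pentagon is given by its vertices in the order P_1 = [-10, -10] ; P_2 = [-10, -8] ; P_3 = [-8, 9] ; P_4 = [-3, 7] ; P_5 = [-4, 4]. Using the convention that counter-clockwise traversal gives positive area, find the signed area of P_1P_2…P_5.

-53.5

Apply the shoelace formula: 2A = Σ (x_i·y_{i+1} − x_{i+1}·y_i), indices taken mod 5.
Σ = (-20) + (-154) + (-29) + (16) + (80) = -107
Signed area = Σ/2 = -53.5 (negative ⇒ clockwise traversal).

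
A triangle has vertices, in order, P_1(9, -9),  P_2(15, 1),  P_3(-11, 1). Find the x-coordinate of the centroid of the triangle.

13/3

Apply Gauss's area formula. First the cross-terms c_i = x_i·y_{i+1} − x_{i+1}·y_i:
  144, 26, 90  ⇒  2A = 260, A = 130.
Then Σ (x_i + x_{i+1})·c_i = 3380, so x̄ = 3380 / (6·130) = 13/3.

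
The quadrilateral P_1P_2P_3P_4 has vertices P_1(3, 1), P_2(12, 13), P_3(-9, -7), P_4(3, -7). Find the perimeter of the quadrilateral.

64

|P_1P_2| = √((9)² + (12)²) = √225 = 15
|P_2P_3| = √((-21)² + (-20)²) = √841 = 29
|P_3P_4| = √((12)² + (0)²) = √144 = 12
|P_4P_1| = √((0)² + (8)²) = √64 = 8
Perimeter = 15 + 29 + 12 + 8 = 64.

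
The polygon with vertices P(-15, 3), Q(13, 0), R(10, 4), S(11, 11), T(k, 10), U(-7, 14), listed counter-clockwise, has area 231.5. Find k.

The doubled signed area Σ (x_i y_{i+1} − x_{i+1} y_i) is linear in k.
With k=0 it equals 448; the coefficient of k is 3 (from the two edges through T).
So 3·k + 448 = 2·231.5 = 463 ⇒ k = 5.

5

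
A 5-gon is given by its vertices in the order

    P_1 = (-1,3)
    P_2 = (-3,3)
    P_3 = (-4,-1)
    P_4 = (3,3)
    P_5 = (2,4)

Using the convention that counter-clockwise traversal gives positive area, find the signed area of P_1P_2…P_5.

14

Apply the surveyor's formula: 2A = Σ (x_i·y_{i+1} − x_{i+1}·y_i), indices taken mod 5.
Σ = (6) + (15) + (-9) + (6) + (10) = 28
Signed area = Σ/2 = 14 (positive ⇒ counter-clockwise traversal).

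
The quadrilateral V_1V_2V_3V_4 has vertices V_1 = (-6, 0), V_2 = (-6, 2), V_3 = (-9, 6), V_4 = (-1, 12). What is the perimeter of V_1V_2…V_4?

|V_1V_2| = √((0)² + (2)²) = √4 = 2
|V_2V_3| = √((-3)² + (4)²) = √25 = 5
|V_3V_4| = √((8)² + (6)²) = √100 = 10
|V_4V_1| = √((-5)² + (-12)²) = √169 = 13
Perimeter = 2 + 5 + 10 + 13 = 30.

30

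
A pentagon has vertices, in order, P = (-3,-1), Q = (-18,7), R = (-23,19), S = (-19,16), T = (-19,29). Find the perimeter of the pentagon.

82

|PQ| = √((-15)² + (8)²) = √289 = 17
|QR| = √((-5)² + (12)²) = √169 = 13
|RS| = √((4)² + (-3)²) = √25 = 5
|ST| = √((0)² + (13)²) = √169 = 13
|TP| = √((16)² + (-30)²) = √1156 = 34
Perimeter = 17 + 13 + 5 + 13 + 34 = 82.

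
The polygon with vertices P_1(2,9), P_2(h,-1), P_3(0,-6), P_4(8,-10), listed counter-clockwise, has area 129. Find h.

-8

The doubled signed area Σ (x_i y_{i+1} − x_{i+1} y_i) is linear in h.
With h=0 it equals 138; the coefficient of h is -15 (from the two edges through P_2).
So -15·h + 138 = 2·129 = 258 ⇒ h = -8.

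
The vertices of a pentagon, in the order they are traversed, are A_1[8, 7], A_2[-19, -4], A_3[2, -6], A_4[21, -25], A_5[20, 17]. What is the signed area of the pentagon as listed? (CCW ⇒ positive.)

580

Σ = (101) + (122) + (76) + (857) + (4) = 1160
Signed area = Σ/2 = 580 (positive ⇒ counter-clockwise traversal).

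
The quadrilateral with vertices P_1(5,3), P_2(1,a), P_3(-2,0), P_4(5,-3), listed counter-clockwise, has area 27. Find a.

The doubled signed area Σ (x_i y_{i+1} − x_{i+1} y_i) is linear in a.
With a=0 it equals 33; the coefficient of a is 7 (from the two edges through P_2).
So 7·a + 33 = 2·27 = 54 ⇒ a = 3.

3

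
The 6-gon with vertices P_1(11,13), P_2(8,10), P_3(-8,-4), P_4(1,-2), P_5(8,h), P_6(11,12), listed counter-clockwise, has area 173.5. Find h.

The doubled signed area Σ (x_i y_{i+1} − x_{i+1} y_i) is linear in h.
With h=0 it equals 197; the coefficient of h is -10 (from the two edges through P_5).
So -10·h + 197 = 2·173.5 = 347 ⇒ h = -15.

-15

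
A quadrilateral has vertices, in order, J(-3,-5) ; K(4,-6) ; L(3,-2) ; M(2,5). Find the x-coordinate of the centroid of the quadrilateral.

11/12

Apply the shoelace formula. First the cross-terms c_i = x_i·y_{i+1} − x_{i+1}·y_i:
  38, 10, 19, 5  ⇒  2A = 72, A = 36.
Then Σ (x_i + x_{i+1})·c_i = 198, so x̄ = 198 / (6·36) = 11/12.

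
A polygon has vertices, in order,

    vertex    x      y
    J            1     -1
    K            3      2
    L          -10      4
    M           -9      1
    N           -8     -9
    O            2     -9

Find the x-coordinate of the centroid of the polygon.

-910/249

Apply Gauss's area formula. First the cross-terms c_i = x_i·y_{i+1} − x_{i+1}·y_i:
  5, 32, 26, 89, 90, 7  ⇒  2A = 249, A = 124.5.
Then Σ (x_i + x_{i+1})·c_i = -2730, so x̄ = -2730 / (6·124.5) = -910/249.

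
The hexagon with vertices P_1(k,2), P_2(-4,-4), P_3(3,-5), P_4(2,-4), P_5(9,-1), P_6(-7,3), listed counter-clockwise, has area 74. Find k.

The doubled signed area Σ (x_i y_{i+1} − x_{i+1} y_i) is linear in k.
With k=0 it equals 78; the coefficient of k is -7 (from the two edges through P_1).
So -7·k + 78 = 2·74 = 148 ⇒ k = -10.

-10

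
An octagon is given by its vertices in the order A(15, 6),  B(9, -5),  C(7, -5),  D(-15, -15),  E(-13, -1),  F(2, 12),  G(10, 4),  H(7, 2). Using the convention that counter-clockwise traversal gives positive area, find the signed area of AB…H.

Apply the shoelace (surveyor's) formula: 2A = Σ (x_i·y_{i+1} − x_{i+1}·y_i), indices taken mod 8.
A→B: (15)(-5) − (9)(6) = -129
B→C: (9)(-5) − (7)(-5) = -10
C→D: (7)(-15) − (-15)(-5) = -180
D→E: (-15)(-1) − (-13)(-15) = -180
E→F: (-13)(12) − (2)(-1) = -154
F→G: (2)(4) − (10)(12) = -112
G→H: (10)(2) − (7)(4) = -8
H→A: (7)(6) − (15)(2) = 12
Σ = -761
Signed area = Σ/2 = -380.5 (negative ⇒ clockwise traversal).

-380.5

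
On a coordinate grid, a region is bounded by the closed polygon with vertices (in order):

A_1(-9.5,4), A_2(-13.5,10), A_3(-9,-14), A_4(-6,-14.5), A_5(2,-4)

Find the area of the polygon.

153.75

Σ = (-41) + (279) + (46.5) + (53) + (-30) = 307.5
Area = |Σ|/2 = 153.75.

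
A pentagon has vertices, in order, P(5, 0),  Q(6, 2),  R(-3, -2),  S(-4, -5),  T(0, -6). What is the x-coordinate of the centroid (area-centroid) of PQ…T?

97/195

Apply the surveyor's formula. First the cross-terms c_i = x_i·y_{i+1} − x_{i+1}·y_i:
  10, -6, 7, 24, 30  ⇒  2A = 65, A = 32.5.
Then Σ (x_i + x_{i+1})·c_i = 97, so x̄ = 97 / (6·32.5) = 97/195.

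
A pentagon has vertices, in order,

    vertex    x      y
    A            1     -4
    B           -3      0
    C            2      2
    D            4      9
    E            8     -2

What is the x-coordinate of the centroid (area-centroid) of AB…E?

190/59

Apply the shoelace (surveyor's) formula. First the cross-terms c_i = x_i·y_{i+1} − x_{i+1}·y_i:
  -12, -6, 10, -80, -30  ⇒  2A = -118, A = -59.
Then Σ (x_i + x_{i+1})·c_i = -1140, so x̄ = -1140 / (6·(-59)) = 190/59.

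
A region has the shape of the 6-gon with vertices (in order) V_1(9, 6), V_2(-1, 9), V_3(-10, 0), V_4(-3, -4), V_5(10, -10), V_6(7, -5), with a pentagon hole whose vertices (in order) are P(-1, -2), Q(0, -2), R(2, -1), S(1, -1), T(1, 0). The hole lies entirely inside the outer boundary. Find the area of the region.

195

Outer boundary:
Apply the surveyor's formula: 2A = Σ (x_i·y_{i+1} − x_{i+1}·y_i), indices taken mod 6.
V_1→V_2: (9)(9) − (-1)(6) = 87
V_2→V_3: (-1)(0) − (-10)(9) = 90
V_3→V_4: (-10)(-4) − (-3)(0) = 40
V_4→V_5: (-3)(-10) − (10)(-4) = 70
V_5→V_6: (10)(-5) − (7)(-10) = 20
V_6→V_1: (7)(6) − (9)(-5) = 87
Σ = 394
Area = |Σ|/2 = 197.
Hole:
Apply the shoelace (surveyor's) formula: 2A = Σ (x_i·y_{i+1} − x_{i+1}·y_i), indices taken mod 5.
P→Q: (-1)(-2) − (0)(-2) = 2
Q→R: (0)(-1) − (2)(-2) = 4
R→S: (2)(-1) − (1)(-1) = -1
S→T: (1)(0) − (1)(-1) = 1
T→P: (1)(-2) − (-1)(0) = -2
Σ = 4
Area = |Σ|/2 = 2.
Net area = 197 − 2 = 195.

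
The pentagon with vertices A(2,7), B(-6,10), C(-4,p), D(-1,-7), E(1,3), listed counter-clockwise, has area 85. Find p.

-7

The doubled signed area Σ (x_i y_{i+1} − x_{i+1} y_i) is linear in p.
With p=0 it equals 135; the coefficient of p is -5 (from the two edges through C).
So -5·p + 135 = 2·85 = 170 ⇒ p = -7.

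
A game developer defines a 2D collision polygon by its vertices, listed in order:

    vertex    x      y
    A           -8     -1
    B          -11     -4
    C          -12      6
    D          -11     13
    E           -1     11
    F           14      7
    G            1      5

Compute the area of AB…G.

175

Apply the surveyor's formula: 2A = Σ (x_i·y_{i+1} − x_{i+1}·y_i), indices taken mod 7.
Σ = (21) + (-114) + (-90) + (-108) + (-161) + (63) + (39) = -350
Area = |Σ|/2 = 175.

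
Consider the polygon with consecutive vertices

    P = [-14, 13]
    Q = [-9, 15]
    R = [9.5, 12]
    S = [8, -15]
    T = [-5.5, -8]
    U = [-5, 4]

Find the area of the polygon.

399.75

Apply the surveyor's formula: 2A = Σ (x_i·y_{i+1} − x_{i+1}·y_i), indices taken mod 6.
Σ = (-93) + (-250.5) + (-238.5) + (-146.5) + (-62) + (-9) = -799.5
Area = |Σ|/2 = 399.75.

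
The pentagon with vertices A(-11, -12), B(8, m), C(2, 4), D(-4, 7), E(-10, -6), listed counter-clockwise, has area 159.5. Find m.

-1

The doubled signed area Σ (x_i y_{i+1} − x_{i+1} y_i) is linear in m.
With m=0 it equals 306; the coefficient of m is -13 (from the two edges through B).
So -13·m + 306 = 2·159.5 = 319 ⇒ m = -1.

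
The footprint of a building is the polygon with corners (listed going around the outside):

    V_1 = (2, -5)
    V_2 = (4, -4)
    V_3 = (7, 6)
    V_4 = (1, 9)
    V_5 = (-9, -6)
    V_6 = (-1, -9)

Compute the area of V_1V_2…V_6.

147

Apply the shoelace formula: 2A = Σ (x_i·y_{i+1} − x_{i+1}·y_i), indices taken mod 6.
Σ = (12) + (52) + (57) + (75) + (75) + (23) = 294
Area = |Σ|/2 = 147.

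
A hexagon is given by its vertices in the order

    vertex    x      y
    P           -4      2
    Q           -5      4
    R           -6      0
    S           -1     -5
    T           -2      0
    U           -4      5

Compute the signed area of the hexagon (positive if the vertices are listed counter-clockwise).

20

Σ = (-6) + (24) + (30) + (-10) + (-10) + (12) = 40
Signed area = Σ/2 = 20 (positive ⇒ counter-clockwise traversal).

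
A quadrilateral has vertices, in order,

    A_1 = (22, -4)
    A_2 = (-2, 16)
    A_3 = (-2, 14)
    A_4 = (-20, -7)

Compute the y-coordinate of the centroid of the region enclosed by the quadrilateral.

311/219

Apply the surveyor's formula. First the cross-terms c_i = x_i·y_{i+1} − x_{i+1}·y_i:
  344, 4, 294, 234  ⇒  2A = 876, A = 438.
Then Σ (y_i + y_{i+1})·c_i = 3732, so ȳ = 3732 / (6·438) = 311/219.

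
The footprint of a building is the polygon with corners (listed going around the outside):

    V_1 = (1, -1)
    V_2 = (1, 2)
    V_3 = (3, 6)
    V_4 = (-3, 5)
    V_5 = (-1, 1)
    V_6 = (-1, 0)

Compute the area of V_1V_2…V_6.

Apply the surveyor's formula: 2A = Σ (x_i·y_{i+1} − x_{i+1}·y_i), indices taken mod 6.
V_1→V_2: (1)(2) − (1)(-1) = 3
V_2→V_3: (1)(6) − (3)(2) = 0
V_3→V_4: (3)(5) − (-3)(6) = 33
V_4→V_5: (-3)(1) − (-1)(5) = 2
V_5→V_6: (-1)(0) − (-1)(1) = 1
V_6→V_1: (-1)(-1) − (1)(0) = 1
Σ = 40
Area = |Σ|/2 = 20.

20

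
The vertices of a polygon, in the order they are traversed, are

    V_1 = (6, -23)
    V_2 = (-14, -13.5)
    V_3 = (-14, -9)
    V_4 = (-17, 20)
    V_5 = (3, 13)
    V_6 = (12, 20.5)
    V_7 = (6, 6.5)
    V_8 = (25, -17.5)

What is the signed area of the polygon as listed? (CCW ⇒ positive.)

-1028.5

Apply Gauss's area formula: 2A = Σ (x_i·y_{i+1} − x_{i+1}·y_i), indices taken mod 8.
Cross-terms: -403, -63, -433, -281, -94.5, -45, -267.5, -470  ⇒  Σ = -2057
Signed area = Σ/2 = -1028.5 (negative ⇒ clockwise traversal).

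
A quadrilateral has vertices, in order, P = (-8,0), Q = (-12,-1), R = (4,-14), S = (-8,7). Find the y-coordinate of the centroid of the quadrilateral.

Apply the shoelace formula. First the cross-terms c_i = x_i·y_{i+1} − x_{i+1}·y_i:
  8, 172, -84, 56  ⇒  2A = 152, A = 76.
Then Σ (y_i + y_{i+1})·c_i = -1608, so ȳ = -1608 / (6·76) = -67/19.

-67/19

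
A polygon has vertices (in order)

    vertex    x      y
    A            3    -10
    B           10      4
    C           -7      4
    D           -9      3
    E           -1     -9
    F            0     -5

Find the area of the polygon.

Σ = (112) + (68) + (15) + (84) + (5) + (15) = 299
Area = |Σ|/2 = 149.5.

149.5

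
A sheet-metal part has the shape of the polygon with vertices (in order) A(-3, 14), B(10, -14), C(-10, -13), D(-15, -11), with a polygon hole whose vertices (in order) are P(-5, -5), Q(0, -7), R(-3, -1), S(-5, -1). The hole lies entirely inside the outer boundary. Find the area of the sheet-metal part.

Outer boundary:
Cross-terms: -98, -270, -85, -243  ⇒  Σ = -696
Area = |Σ|/2 = 348.
Hole:
Apply Gauss's area formula: 2A = Σ (x_i·y_{i+1} − x_{i+1}·y_i), indices taken mod 4.
Cross-terms: 35, -21, -2, 20  ⇒  Σ = 32
Area = |Σ|/2 = 16.
Net area = 348 − 16 = 332.

332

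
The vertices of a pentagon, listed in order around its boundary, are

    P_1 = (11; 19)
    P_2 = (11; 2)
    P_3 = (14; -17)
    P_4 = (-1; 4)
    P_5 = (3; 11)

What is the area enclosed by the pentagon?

225

Apply the shoelace (surveyor's) formula: 2A = Σ (x_i·y_{i+1} − x_{i+1}·y_i), indices taken mod 5.
P_1→P_2: (11)(2) − (11)(19) = -187
P_2→P_3: (11)(-17) − (14)(2) = -215
P_3→P_4: (14)(4) − (-1)(-17) = 39
P_4→P_5: (-1)(11) − (3)(4) = -23
P_5→P_1: (3)(19) − (11)(11) = -64
Σ = -450
Area = |Σ|/2 = 225.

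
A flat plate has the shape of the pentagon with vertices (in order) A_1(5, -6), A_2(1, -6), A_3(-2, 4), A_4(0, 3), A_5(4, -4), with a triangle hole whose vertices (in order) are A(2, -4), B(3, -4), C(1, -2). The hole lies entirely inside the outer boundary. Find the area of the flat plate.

Outer boundary:
Apply the shoelace formula: 2A = Σ (x_i·y_{i+1} − x_{i+1}·y_i), indices taken mod 5.
A_1→A_2: (5)(-6) − (1)(-6) = -24
A_2→A_3: (1)(4) − (-2)(-6) = -8
A_3→A_4: (-2)(3) − (0)(4) = -6
A_4→A_5: (0)(-4) − (4)(3) = -12
A_5→A_1: (4)(-6) − (5)(-4) = -4
Σ = -54
Area = |Σ|/2 = 27.
Hole:
Apply the shoelace formula: 2A = Σ (x_i·y_{i+1} − x_{i+1}·y_i), indices taken mod 3.
A→B: (2)(-4) − (3)(-4) = 4
B→C: (3)(-2) − (1)(-4) = -2
C→A: (1)(-4) − (2)(-2) = 0
Σ = 2
Area = |Σ|/2 = 1.
Net area = 27 − 1 = 26.

26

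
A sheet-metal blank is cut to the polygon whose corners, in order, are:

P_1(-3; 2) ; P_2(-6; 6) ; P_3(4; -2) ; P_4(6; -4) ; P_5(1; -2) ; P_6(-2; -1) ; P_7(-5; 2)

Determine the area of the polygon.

24

Σ = (-6) + (-12) + (-4) + (-8) + (-5) + (-9) + (-4) = -48
Area = |Σ|/2 = 24.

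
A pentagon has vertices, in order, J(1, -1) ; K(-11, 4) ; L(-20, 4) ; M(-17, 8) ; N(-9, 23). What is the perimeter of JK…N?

70

|JK| = √((-12)² + (5)²) = √169 = 13
|KL| = √((-9)² + (0)²) = √81 = 9
|LM| = √((3)² + (4)²) = √25 = 5
|MN| = √((8)² + (15)²) = √289 = 17
|NJ| = √((10)² + (-24)²) = √676 = 26
Perimeter = 13 + 9 + 5 + 17 + 26 = 70.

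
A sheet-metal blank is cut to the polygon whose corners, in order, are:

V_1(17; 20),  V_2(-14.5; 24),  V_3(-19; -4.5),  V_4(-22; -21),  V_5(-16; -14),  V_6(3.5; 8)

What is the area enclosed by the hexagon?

673.125

Apply Gauss's area formula: 2A = Σ (x_i·y_{i+1} − x_{i+1}·y_i), indices taken mod 6.
Σ = (698) + (521.25) + (300) + (-28) + (-79) + (-66) = 1346.25
Area = |Σ|/2 = 673.125.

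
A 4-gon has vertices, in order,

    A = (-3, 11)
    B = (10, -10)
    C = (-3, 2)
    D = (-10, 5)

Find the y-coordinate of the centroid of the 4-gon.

Apply the surveyor's formula. First the cross-terms c_i = x_i·y_{i+1} − x_{i+1}·y_i:
  -80, -10, 5, -95  ⇒  2A = -180, A = -90.
Then Σ (y_i + y_{i+1})·c_i = -1485, so ȳ = -1485 / (6·(-90)) = 2.75.

2.75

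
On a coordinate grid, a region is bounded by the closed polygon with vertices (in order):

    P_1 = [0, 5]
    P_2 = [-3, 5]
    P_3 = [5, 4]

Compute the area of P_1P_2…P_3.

1.5

Apply the surveyor's formula: 2A = Σ (x_i·y_{i+1} − x_{i+1}·y_i), indices taken mod 3.
Σ = (15) + (-37) + (25) = 3
Area = |Σ|/2 = 1.5.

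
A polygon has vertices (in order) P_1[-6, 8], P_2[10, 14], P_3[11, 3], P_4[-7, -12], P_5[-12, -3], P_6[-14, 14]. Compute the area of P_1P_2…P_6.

380

Apply the shoelace (surveyor's) formula: 2A = Σ (x_i·y_{i+1} − x_{i+1}·y_i), indices taken mod 6.
Σ = (-164) + (-124) + (-111) + (-123) + (-210) + (-28) = -760
Area = |Σ|/2 = 380.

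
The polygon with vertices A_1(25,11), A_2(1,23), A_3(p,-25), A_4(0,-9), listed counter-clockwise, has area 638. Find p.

-16

The doubled signed area Σ (x_i y_{i+1} − x_{i+1} y_i) is linear in p.
With p=0 it equals 764; the coefficient of p is -32 (from the two edges through A_3).
So -32·p + 764 = 2·638 = 1276 ⇒ p = -16.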